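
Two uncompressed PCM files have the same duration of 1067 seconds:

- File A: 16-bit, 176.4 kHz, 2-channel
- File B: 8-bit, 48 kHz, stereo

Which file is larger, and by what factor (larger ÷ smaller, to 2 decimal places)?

File A: 176,400 × 2 × 2 = 705,600 bytes/s.
File B: 48,000 × 1 × 2 = 96,000 bytes/s.
File A is larger; ratio = 752,875,200 / 102,432,000 = 7.35.

File A, by a factor of 7.35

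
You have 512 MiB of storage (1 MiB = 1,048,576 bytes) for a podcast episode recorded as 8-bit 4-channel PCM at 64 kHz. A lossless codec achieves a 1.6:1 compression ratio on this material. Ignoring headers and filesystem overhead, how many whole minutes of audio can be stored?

55 minutes

Uncompressed byte rate = 64,000 × 1 × 4 = 256,000 bytes/s.
After 1.6:1 compression, effective rate ≈ 160000 bytes/s.
Capacity = 512 × 1,048,576 = 536,870,912 bytes.
536,870,912 / effective rate ≈ 3355.44 s → 55 minutes.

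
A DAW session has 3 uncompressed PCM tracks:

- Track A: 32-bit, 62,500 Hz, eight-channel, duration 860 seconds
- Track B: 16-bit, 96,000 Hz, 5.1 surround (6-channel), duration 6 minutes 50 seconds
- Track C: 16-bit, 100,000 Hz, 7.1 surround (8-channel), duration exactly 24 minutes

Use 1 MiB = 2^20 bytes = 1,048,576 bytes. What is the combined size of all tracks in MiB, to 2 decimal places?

Track A: 62,500 × 860 × 4 × 8 = 1,720,000,000 bytes.
Track B: 6 minutes 50 seconds = 410 s; 96,000 × 410 × 2 × 6 = 472,320,000 bytes.
Track C: exactly 24 minutes = 1,440 s; 100,000 × 1,440 × 2 × 8 = 2,304,000,000 bytes.
Total = 4,496,320,000 bytes = 4288.02 MiB.

4288.02 MiB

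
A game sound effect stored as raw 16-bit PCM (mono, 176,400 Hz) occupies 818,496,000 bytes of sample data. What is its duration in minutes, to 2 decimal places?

Byte rate = 176,400 × 2 × 1 = 352,800 bytes/s.
Duration = 818,496,000 / 352,800 = 2,320 s.
2,320 s / 60 = 38.67 minutes.

38.67 minutes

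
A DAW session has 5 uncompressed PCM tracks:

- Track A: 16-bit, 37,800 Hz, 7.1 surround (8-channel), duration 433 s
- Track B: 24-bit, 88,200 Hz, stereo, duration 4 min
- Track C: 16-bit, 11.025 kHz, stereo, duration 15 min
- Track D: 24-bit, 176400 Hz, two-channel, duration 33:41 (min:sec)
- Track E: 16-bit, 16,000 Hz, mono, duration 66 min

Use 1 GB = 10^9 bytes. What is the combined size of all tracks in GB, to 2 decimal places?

2.69 GB

Track A: 37,800 × 433 × 2 × 8 = 261,878,400 bytes.
Track B: 4 min = 240 s; 88,200 × 240 × 3 × 2 = 127,008,000 bytes.
Track C: 15 min = 900 s; 11,025 × 900 × 2 × 2 = 39,690,000 bytes.
Track D: 33:41 (min:sec) = 2,021 s; 176,400 × 2,021 × 3 × 2 = 2,139,026,400 bytes.
Track E: 66 min = 3,960 s; 16,000 × 3,960 × 2 × 1 = 126,720,000 bytes.
Total = 2,694,322,800 bytes = 2.69 GB.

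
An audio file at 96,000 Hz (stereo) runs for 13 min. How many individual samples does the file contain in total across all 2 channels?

13 min = 780 s.
96,000 × 780 s × 2 ch = 149,760,000 samples.

149,760,000 samples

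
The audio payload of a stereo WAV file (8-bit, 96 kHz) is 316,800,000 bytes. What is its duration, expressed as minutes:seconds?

27:30

Byte rate = 96,000 × 1 × 2 = 192,000 bytes/s.
Duration = 316,800,000 / 192,000 = 1,650 s.
1,650 s = 27:30.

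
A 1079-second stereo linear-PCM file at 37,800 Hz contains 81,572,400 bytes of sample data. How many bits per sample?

Bytes per sample = 81,572,400 / (37,800 × 1,079 × 2) = 81,572,400 / 81,572,400 = 1.
Bit depth = 1 × 8 = 8 bits.

8 bits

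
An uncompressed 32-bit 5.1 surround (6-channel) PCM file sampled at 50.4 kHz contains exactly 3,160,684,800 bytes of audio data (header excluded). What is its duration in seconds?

2,613 seconds

Byte rate = 50,400 × 4 × 6 = 1,209,600 bytes/s.
Duration = 3,160,684,800 / 1,209,600 = 2,613 s.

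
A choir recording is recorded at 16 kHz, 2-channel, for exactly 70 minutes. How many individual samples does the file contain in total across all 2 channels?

134,400,000 samples

exactly 70 minutes = 4,200 s.
16,000 × 4,200 s × 2 ch = 134,400,000 samples.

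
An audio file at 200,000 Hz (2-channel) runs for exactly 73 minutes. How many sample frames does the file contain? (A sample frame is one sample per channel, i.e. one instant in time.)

exactly 73 minutes = 4,380 s.
200,000 samples/s × 4,380 s = 876,000,000 frames.

876,000,000 sample frames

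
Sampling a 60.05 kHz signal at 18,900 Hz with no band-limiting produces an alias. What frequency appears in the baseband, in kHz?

3.35 kHz

Nyquist = 18,900/2 = 9,450 Hz; 60,050 Hz exceeds it.
Alias = |60,050 − 3×18,900| = |60,050 − 56,700| = 3,350 Hz = 3.35 kHz.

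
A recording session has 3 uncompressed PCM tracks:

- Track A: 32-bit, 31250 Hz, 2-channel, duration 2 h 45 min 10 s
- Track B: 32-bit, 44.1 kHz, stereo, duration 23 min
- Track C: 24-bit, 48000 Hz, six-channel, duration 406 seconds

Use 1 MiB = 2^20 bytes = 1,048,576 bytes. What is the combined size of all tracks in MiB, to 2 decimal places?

Track A: 2 h 45 min 10 s = 9,910 s; 31,250 × 9,910 × 4 × 2 = 2,477,500,000 bytes.
Track B: 23 min = 1,380 s; 44,100 × 1,380 × 4 × 2 = 486,864,000 bytes.
Track C: 48,000 × 406 × 3 × 6 = 350,784,000 bytes.
Total = 3,315,148,000 bytes = 3161.57 MiB.

3161.57 MiB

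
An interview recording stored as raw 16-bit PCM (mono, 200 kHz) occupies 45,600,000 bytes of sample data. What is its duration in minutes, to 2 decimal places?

Byte rate = 200,000 × 2 × 1 = 400,000 bytes/s.
Duration = 45,600,000 / 400,000 = 114 s.
114 s / 60 = 1.90 minutes.

1.90 minutes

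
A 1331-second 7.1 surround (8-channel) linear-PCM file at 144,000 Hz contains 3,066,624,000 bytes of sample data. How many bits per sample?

Bytes per sample = 3,066,624,000 / (144,000 × 1,331 × 8) = 3,066,624,000 / 1,533,312,000 = 2.
Bit depth = 2 × 8 = 16 bits.

16 bits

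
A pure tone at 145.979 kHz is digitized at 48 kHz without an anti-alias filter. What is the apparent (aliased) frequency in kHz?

1.979 kHz

Nyquist = 48,000/2 = 24,000 Hz; 145,979 Hz exceeds it.
Alias = |145,979 − 3×48,000| = |145,979 − 144,000| = 1,979 Hz = 1.979 kHz.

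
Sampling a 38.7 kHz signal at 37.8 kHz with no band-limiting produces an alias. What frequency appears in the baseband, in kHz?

0.9 kHz

Nyquist = 37,800/2 = 18,900 Hz; 38,700 Hz exceeds it.
Alias = |38,700 − 1×37,800| = |38,700 − 37,800| = 900 Hz = 0.9 kHz.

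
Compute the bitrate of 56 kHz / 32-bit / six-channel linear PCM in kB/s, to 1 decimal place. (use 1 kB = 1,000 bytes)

1344.0 kB/s

Bit rate = 56,000 × 32 × 6 = 10,752,000 bits/s.
10,752,000 / 8 = 1,344,000 B/s = 1344.0 kB/s.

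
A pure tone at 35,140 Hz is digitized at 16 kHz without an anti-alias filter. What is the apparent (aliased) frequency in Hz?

Nyquist = 16,000/2 = 8,000 Hz; 35,140 Hz exceeds it.
Alias = |35,140 − 2×16,000| = |35,140 − 32,000| = 3,140 Hz.

3,140 Hz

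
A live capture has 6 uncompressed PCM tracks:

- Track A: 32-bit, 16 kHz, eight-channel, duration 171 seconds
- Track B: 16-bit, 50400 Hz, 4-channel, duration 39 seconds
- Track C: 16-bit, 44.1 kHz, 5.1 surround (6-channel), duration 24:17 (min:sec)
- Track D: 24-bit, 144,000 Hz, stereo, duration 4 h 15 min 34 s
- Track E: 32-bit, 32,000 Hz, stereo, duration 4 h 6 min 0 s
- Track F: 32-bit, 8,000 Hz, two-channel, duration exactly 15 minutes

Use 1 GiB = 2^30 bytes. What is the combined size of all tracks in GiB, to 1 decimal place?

16.7 GiB

Track A: 16,000 × 171 × 4 × 8 = 87,552,000 bytes.
Track B: 50,400 × 39 × 2 × 4 = 15,724,800 bytes.
Track C: 24:17 (min:sec) = 1,457 s; 44,100 × 1,457 × 2 × 6 = 771,044,400 bytes.
Track D: 4 h 15 min 34 s = 15,334 s; 144,000 × 15,334 × 3 × 2 = 13,248,576,000 bytes.
Track E: 4 h 6 min 0 s = 14,760 s; 32,000 × 14,760 × 4 × 2 = 3,778,560,000 bytes.
Track F: exactly 15 minutes = 900 s; 8,000 × 900 × 4 × 2 = 57,600,000 bytes.
Total = 17,959,057,200 bytes = 16.7 GiB.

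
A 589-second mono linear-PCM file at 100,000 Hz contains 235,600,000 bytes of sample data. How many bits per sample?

32 bits

Bytes per sample = 235,600,000 / (100,000 × 589 × 1) = 235,600,000 / 58,900,000 = 4.
Bit depth = 4 × 8 = 32 bits.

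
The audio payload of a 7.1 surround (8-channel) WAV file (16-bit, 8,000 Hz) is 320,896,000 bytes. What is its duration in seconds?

2,507 seconds

Byte rate = 8,000 × 2 × 8 = 128,000 bytes/s.
Duration = 320,896,000 / 128,000 = 2,507 s.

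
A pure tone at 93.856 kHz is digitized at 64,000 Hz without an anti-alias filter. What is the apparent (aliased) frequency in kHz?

Nyquist = 64,000/2 = 32,000 Hz; 93,856 Hz exceeds it.
Alias = |93,856 − 1×64,000| = |93,856 − 64,000| = 29,856 Hz = 29.856 kHz.

29.856 kHz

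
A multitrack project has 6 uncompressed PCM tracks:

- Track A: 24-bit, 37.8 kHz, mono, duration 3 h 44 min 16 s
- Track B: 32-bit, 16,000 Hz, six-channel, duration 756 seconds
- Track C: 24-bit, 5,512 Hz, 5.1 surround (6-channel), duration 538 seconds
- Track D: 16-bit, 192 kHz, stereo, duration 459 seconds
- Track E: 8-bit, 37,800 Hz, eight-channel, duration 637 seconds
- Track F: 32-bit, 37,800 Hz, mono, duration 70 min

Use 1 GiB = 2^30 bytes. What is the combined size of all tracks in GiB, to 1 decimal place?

Track A: 3 h 44 min 16 s = 13,456 s; 37,800 × 13,456 × 3 × 1 = 1,525,910,400 bytes.
Track B: 16,000 × 756 × 4 × 6 = 290,304,000 bytes.
Track C: 5,512 × 538 × 3 × 6 = 53,378,208 bytes.
Track D: 192,000 × 459 × 2 × 2 = 352,512,000 bytes.
Track E: 37,800 × 637 × 1 × 8 = 192,628,800 bytes.
Track F: 70 min = 4,200 s; 37,800 × 4,200 × 4 × 1 = 635,040,000 bytes.
Total = 3,049,773,408 bytes = 2.8 GiB.

2.8 GiB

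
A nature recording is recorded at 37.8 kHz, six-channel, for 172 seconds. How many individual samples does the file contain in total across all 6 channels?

37,800 × 172 s × 6 ch = 39,009,600 samples.

39,009,600 samples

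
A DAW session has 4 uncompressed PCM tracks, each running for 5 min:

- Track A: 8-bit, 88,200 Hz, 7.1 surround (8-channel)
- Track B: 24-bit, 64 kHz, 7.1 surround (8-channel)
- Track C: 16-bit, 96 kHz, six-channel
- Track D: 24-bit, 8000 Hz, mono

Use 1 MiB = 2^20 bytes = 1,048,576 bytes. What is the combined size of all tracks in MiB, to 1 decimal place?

977.8 MiB

5 min = 300 s.
Track A: 88,200 × 300 × 1 × 8 = 211,680,000 bytes.
Track B: 64,000 × 300 × 3 × 8 = 460,800,000 bytes.
Track C: 96,000 × 300 × 2 × 6 = 345,600,000 bytes.
Track D: 8,000 × 300 × 3 × 1 = 7,200,000 bytes.
Total = 1,025,280,000 bytes = 977.8 MiB.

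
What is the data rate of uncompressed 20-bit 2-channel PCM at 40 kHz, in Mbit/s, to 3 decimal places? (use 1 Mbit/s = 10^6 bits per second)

Bit rate = 40,000 × 20 × 2 = 1,600,000 bits/s.
= 1.600 Mbit/s.

1.600 Mbit/s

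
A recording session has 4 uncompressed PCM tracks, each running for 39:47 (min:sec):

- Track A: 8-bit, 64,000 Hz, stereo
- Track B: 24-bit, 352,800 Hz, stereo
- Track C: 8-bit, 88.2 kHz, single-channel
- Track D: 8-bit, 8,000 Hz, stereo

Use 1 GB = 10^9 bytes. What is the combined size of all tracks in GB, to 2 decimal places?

39:47 (min:sec) = 2,387 s.
Track A: 64,000 × 2,387 × 1 × 2 = 305,536,000 bytes.
Track B: 352,800 × 2,387 × 3 × 2 = 5,052,801,600 bytes.
Track C: 88,200 × 2,387 × 1 × 1 = 210,533,400 bytes.
Track D: 8,000 × 2,387 × 1 × 2 = 38,192,000 bytes.
Total = 5,607,063,000 bytes = 5.61 GB.

5.61 GB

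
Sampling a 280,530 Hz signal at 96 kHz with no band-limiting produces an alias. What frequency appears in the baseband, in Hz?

7,470 Hz

Nyquist = 96,000/2 = 48,000 Hz; 280,530 Hz exceeds it.
Alias = |280,530 − 3×96,000| = |280,530 − 288,000| = 7,470 Hz.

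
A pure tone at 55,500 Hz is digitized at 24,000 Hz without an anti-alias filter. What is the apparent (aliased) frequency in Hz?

Nyquist = 24,000/2 = 12,000 Hz; 55,500 Hz exceeds it.
Alias = |55,500 − 2×24,000| = |55,500 − 48,000| = 7,500 Hz.

7,500 Hz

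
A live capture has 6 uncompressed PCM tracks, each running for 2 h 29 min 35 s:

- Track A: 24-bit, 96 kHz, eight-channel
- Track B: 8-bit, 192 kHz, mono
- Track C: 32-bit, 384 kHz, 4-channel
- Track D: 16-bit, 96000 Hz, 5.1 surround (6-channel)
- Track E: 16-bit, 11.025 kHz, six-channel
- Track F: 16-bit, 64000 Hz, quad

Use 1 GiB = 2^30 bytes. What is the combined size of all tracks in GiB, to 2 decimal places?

87.23 GiB

2 h 29 min 35 s = 8,975 s.
Track A: 96,000 × 8,975 × 3 × 8 = 20,678,400,000 bytes.
Track B: 192,000 × 8,975 × 1 × 1 = 1,723,200,000 bytes.
Track C: 384,000 × 8,975 × 4 × 4 = 55,142,400,000 bytes.
Track D: 96,000 × 8,975 × 2 × 6 = 10,339,200,000 bytes.
Track E: 11,025 × 8,975 × 2 × 6 = 1,187,392,500 bytes.
Track F: 64,000 × 8,975 × 2 × 4 = 4,595,200,000 bytes.
Total = 93,665,792,500 bytes = 87.23 GiB.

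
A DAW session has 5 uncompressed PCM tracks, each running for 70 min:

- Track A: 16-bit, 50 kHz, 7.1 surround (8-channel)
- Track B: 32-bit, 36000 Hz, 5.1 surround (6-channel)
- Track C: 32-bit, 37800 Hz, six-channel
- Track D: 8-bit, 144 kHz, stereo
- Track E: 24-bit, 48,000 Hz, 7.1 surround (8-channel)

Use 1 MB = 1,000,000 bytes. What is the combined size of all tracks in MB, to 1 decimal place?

70 min = 4,200 s.
Track A: 50,000 × 4,200 × 2 × 8 = 3,360,000,000 bytes.
Track B: 36,000 × 4,200 × 4 × 6 = 3,628,800,000 bytes.
Track C: 37,800 × 4,200 × 4 × 6 = 3,810,240,000 bytes.
Track D: 144,000 × 4,200 × 1 × 2 = 1,209,600,000 bytes.
Track E: 48,000 × 4,200 × 3 × 8 = 4,838,400,000 bytes.
Total = 16,847,040,000 bytes = 16847.0 MB.

16847.0 MB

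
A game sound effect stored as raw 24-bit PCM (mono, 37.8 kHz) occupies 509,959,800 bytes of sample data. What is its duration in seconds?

4,497 seconds

Byte rate = 37,800 × 3 × 1 = 113,400 bytes/s.
Duration = 509,959,800 / 113,400 = 4,497 s.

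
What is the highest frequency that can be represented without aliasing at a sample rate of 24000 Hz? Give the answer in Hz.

Nyquist frequency = sample rate / 2 = 24,000 / 2 = 12,000 Hz.

12,000 Hz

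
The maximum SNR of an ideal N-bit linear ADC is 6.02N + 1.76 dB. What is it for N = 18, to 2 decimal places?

110.12 dB

6.02 × 18 + 1.76 = 110.12 dB.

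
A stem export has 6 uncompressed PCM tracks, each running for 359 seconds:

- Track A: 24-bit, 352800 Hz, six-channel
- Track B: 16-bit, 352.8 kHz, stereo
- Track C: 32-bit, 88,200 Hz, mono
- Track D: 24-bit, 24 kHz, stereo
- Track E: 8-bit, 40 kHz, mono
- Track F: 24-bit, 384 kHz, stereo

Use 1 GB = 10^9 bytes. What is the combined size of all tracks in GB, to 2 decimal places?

3.81 GB

Track A: 352,800 × 359 × 3 × 6 = 2,279,793,600 bytes.
Track B: 352,800 × 359 × 2 × 2 = 506,620,800 bytes.
Track C: 88,200 × 359 × 4 × 1 = 126,655,200 bytes.
Track D: 24,000 × 359 × 3 × 2 = 51,696,000 bytes.
Track E: 40,000 × 359 × 1 × 1 = 14,360,000 bytes.
Track F: 384,000 × 359 × 3 × 2 = 827,136,000 bytes.
Total = 3,806,261,600 bytes = 3.81 GB.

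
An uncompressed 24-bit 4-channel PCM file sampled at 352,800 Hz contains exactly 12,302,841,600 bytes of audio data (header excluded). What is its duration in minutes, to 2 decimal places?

48.43 minutes

Byte rate = 352,800 × 3 × 4 = 4,233,600 bytes/s.
Duration = 12,302,841,600 / 4,233,600 = 2,906 s.
2,906 s / 60 = 48.43 minutes.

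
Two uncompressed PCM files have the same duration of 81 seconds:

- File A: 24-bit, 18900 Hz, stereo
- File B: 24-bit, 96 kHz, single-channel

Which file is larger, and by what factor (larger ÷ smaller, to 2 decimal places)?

File B, by a factor of 2.54

File A: 18,900 × 3 × 2 = 113,400 bytes/s.
File B: 96,000 × 3 × 1 = 288,000 bytes/s.
File B is larger; ratio = 23,328,000 / 9,185,400 = 2.54.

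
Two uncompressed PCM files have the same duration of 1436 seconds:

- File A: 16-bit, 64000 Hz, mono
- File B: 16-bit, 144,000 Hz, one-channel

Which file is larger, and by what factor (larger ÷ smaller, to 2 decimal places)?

File A: 64,000 × 2 × 1 = 128,000 bytes/s.
File B: 144,000 × 2 × 1 = 288,000 bytes/s.
File B is larger; ratio = 413,568,000 / 183,808,000 = 2.25.

File B, by a factor of 2.25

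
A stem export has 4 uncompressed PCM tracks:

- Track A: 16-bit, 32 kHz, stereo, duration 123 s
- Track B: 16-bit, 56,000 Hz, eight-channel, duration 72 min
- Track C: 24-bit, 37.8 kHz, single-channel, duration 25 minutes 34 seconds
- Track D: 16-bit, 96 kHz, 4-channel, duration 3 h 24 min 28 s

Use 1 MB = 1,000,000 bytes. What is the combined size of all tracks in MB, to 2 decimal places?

13482.24 MB

Track A: 32,000 × 123 × 2 × 2 = 15,744,000 bytes.
Track B: 72 min = 4,320 s; 56,000 × 4,320 × 2 × 8 = 3,870,720,000 bytes.
Track C: 25 minutes 34 seconds = 1,534 s; 37,800 × 1,534 × 3 × 1 = 173,955,600 bytes.
Track D: 3 h 24 min 28 s = 12,268 s; 96,000 × 12,268 × 2 × 4 = 9,421,824,000 bytes.
Total = 13,482,243,600 bytes = 13482.24 MB.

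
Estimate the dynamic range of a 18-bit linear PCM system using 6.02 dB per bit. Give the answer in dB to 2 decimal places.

108.36 dB

18 × 6.02 = 108.36 dB.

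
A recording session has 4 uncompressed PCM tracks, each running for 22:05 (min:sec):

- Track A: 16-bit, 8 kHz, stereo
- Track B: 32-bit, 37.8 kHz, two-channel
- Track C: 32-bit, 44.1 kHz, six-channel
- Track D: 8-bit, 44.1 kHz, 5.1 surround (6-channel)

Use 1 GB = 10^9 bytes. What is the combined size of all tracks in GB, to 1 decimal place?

22:05 (min:sec) = 1,325 s.
Track A: 8,000 × 1,325 × 2 × 2 = 42,400,000 bytes.
Track B: 37,800 × 1,325 × 4 × 2 = 400,680,000 bytes.
Track C: 44,100 × 1,325 × 4 × 6 = 1,402,380,000 bytes.
Track D: 44,100 × 1,325 × 1 × 6 = 350,595,000 bytes.
Total = 2,196,055,000 bytes = 2.2 GB.

2.2 GB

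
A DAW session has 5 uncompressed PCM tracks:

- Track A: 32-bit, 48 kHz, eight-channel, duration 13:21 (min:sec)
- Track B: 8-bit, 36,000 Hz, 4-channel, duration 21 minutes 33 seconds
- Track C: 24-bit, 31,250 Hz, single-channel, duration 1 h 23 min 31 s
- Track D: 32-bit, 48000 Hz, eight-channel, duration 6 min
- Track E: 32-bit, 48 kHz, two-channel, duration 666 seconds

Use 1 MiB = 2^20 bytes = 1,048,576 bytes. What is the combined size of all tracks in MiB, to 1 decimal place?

2570.2 MiB

Track A: 13:21 (min:sec) = 801 s; 48,000 × 801 × 4 × 8 = 1,230,336,000 bytes.
Track B: 21 minutes 33 seconds = 1,293 s; 36,000 × 1,293 × 1 × 4 = 186,192,000 bytes.
Track C: 1 h 23 min 31 s = 5,011 s; 31,250 × 5,011 × 3 × 1 = 469,781,250 bytes.
Track D: 6 min = 360 s; 48,000 × 360 × 4 × 8 = 552,960,000 bytes.
Track E: 48,000 × 666 × 4 × 2 = 255,744,000 bytes.
Total = 2,695,013,250 bytes = 2570.2 MiB.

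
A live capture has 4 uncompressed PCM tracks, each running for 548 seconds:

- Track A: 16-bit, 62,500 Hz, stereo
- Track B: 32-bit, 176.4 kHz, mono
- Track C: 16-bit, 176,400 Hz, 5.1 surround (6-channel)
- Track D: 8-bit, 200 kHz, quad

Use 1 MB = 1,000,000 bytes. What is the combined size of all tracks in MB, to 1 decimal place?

2122.1 MB

Track A: 62,500 × 548 × 2 × 2 = 137,000,000 bytes.
Track B: 176,400 × 548 × 4 × 1 = 386,668,800 bytes.
Track C: 176,400 × 548 × 2 × 6 = 1,160,006,400 bytes.
Track D: 200,000 × 548 × 1 × 4 = 438,400,000 bytes.
Total = 2,122,075,200 bytes = 2122.1 MB.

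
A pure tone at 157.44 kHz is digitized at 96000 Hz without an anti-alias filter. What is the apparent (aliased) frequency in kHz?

34.56 kHz

Nyquist = 96,000/2 = 48,000 Hz; 157,440 Hz exceeds it.
Alias = |157,440 − 2×96,000| = |157,440 − 192,000| = 34,560 Hz = 34.56 kHz.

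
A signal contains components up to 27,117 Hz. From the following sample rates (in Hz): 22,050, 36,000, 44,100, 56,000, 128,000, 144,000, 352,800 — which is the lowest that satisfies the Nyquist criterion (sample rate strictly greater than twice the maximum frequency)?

Need sample rate > 2 × 27,117 = 54,234 Hz.
Lowest listed rate above 54,234 Hz is 56,000 Hz.

56,000 Hz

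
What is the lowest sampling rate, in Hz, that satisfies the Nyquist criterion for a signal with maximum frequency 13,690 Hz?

27,380 Hz

Minimum sample rate = 2 × 13,690 Hz = 27,380 Hz.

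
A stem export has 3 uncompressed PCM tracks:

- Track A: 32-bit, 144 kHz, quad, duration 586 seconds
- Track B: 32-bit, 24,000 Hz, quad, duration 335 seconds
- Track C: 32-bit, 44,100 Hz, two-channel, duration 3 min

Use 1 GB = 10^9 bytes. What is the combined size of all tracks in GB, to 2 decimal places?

Track A: 144,000 × 586 × 4 × 4 = 1,350,144,000 bytes.
Track B: 24,000 × 335 × 4 × 4 = 128,640,000 bytes.
Track C: 3 min = 180 s; 44,100 × 180 × 4 × 2 = 63,504,000 bytes.
Total = 1,542,288,000 bytes = 1.54 GB.

1.54 GB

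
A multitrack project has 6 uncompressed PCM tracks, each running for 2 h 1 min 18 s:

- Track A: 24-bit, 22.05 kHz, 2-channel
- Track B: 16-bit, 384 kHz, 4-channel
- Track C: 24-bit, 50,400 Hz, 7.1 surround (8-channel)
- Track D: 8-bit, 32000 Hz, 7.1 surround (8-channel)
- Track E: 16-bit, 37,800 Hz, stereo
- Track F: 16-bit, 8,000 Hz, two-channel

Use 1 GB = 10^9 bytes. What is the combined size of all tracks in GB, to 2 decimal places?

2 h 1 min 18 s = 7,278 s.
Track A: 22,050 × 7,278 × 3 × 2 = 962,879,400 bytes.
Track B: 384,000 × 7,278 × 2 × 4 = 22,358,016,000 bytes.
Track C: 50,400 × 7,278 × 3 × 8 = 8,803,468,800 bytes.
Track D: 32,000 × 7,278 × 1 × 8 = 1,863,168,000 bytes.
Track E: 37,800 × 7,278 × 2 × 2 = 1,100,433,600 bytes.
Track F: 8,000 × 7,278 × 2 × 2 = 232,896,000 bytes.
Total = 35,320,861,800 bytes = 35.32 GB.

35.32 GB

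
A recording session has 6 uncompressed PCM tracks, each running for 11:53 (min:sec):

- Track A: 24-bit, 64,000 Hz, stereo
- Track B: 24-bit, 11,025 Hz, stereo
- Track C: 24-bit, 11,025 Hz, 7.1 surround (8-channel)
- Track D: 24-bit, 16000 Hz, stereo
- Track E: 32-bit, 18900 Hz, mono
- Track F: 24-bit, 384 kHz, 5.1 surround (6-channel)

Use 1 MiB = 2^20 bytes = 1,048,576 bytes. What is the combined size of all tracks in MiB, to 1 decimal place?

11:53 (min:sec) = 713 s.
Track A: 64,000 × 713 × 3 × 2 = 273,792,000 bytes.
Track B: 11,025 × 713 × 3 × 2 = 47,164,950 bytes.
Track C: 11,025 × 713 × 3 × 8 = 188,659,800 bytes.
Track D: 16,000 × 713 × 3 × 2 = 68,448,000 bytes.
Track E: 18,900 × 713 × 4 × 1 = 53,902,800 bytes.
Track F: 384,000 × 713 × 3 × 6 = 4,928,256,000 bytes.
Total = 5,560,223,550 bytes = 5302.6 MiB.

5302.6 MiB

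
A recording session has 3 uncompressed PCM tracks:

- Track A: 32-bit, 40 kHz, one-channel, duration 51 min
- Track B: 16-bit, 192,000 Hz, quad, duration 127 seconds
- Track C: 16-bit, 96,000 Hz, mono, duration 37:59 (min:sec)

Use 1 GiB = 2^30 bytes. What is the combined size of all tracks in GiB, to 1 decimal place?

Track A: 51 min = 3,060 s; 40,000 × 3,060 × 4 × 1 = 489,600,000 bytes.
Track B: 192,000 × 127 × 2 × 4 = 195,072,000 bytes.
Track C: 37:59 (min:sec) = 2,279 s; 96,000 × 2,279 × 2 × 1 = 437,568,000 bytes.
Total = 1,122,240,000 bytes = 1.0 GiB.

1.0 GiB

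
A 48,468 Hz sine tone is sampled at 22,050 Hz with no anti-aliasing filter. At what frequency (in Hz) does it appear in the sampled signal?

Nyquist = 22,050/2 = 11,025 Hz; 48,468 Hz exceeds it.
Alias = |48,468 − 2×22,050| = |48,468 − 44,100| = 4,368 Hz.

4,368 Hz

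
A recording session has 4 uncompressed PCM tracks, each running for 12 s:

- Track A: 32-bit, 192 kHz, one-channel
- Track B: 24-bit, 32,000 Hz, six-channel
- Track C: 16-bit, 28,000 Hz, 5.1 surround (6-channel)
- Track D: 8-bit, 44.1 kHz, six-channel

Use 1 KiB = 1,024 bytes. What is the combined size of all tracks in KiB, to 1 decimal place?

Track A: 192,000 × 12 × 4 × 1 = 9,216,000 bytes.
Track B: 32,000 × 12 × 3 × 6 = 6,912,000 bytes.
Track C: 28,000 × 12 × 2 × 6 = 4,032,000 bytes.
Track D: 44,100 × 12 × 1 × 6 = 3,175,200 bytes.
Total = 23,335,200 bytes = 22788.3 KiB.

22788.3 KiB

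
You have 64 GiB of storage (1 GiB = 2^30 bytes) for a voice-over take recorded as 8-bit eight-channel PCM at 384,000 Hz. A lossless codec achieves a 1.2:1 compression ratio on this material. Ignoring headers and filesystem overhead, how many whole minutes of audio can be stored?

447 minutes

Uncompressed byte rate = 384,000 × 1 × 8 = 3,072,000 bytes/s.
After 1.2:1 compression, effective rate ≈ 2560000 bytes/s.
Capacity = 64 × 1,073,741,824 = 68,719,476,736 bytes.
68,719,476,736 / effective rate ≈ 26843.55 s → 447 minutes.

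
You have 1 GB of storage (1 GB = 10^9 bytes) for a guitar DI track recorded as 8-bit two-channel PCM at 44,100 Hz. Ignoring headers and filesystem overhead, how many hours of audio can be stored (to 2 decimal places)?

Uncompressed byte rate = 44,100 × 1 × 2 = 88,200 bytes/s.
Capacity = 1 × 1,000,000,000 = 1,000,000,000 bytes.
1,000,000,000 / 88,200 ≈ 11337.87 s → 3.15 hours.

3.15 hours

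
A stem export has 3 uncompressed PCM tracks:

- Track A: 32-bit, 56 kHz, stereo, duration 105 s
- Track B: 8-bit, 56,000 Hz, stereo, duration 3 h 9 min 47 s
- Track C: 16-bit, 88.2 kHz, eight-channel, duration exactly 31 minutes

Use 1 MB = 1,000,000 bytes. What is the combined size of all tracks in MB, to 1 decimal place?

3947.2 MB

Track A: 56,000 × 105 × 4 × 2 = 47,040,000 bytes.
Track B: 3 h 9 min 47 s = 11,387 s; 56,000 × 11,387 × 1 × 2 = 1,275,344,000 bytes.
Track C: exactly 31 minutes = 1,860 s; 88,200 × 1,860 × 2 × 8 = 2,624,832,000 bytes.
Total = 3,947,216,000 bytes = 3947.2 MB.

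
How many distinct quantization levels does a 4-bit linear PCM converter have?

16 levels

2^4 = 16.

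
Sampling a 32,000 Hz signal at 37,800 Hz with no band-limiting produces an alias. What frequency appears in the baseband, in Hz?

5,800 Hz

Nyquist = 37,800/2 = 18,900 Hz; 32,000 Hz exceeds it.
Alias = |32,000 − 1×37,800| = |32,000 − 37,800| = 5,800 Hz.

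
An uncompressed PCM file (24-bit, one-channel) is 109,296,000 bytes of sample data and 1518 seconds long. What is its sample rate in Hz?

24,000 Hz

Bytes = sample_rate × seconds × bytes_per_sample × channels.
sample_rate = 109,296,000 / (1,518 × 3 × 1) = 109,296,000 / 4,554 = 24,000 Hz.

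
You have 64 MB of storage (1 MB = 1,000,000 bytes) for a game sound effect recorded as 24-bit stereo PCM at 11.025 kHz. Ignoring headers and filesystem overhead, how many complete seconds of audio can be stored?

967 seconds

Uncompressed byte rate = 11,025 × 3 × 2 = 66,150 bytes/s.
Capacity = 64 × 1,000,000 = 64,000,000 bytes.
64,000,000 / 66,150 ≈ 967.5 s → 967 seconds.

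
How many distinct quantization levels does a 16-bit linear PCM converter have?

2^16 = 65,536.

65,536 levels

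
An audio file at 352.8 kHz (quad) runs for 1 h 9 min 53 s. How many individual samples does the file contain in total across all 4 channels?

5,917,161,600 samples

1 h 9 min 53 s = 4,193 s.
352,800 × 4,193 s × 4 ch = 5,917,161,600 samples.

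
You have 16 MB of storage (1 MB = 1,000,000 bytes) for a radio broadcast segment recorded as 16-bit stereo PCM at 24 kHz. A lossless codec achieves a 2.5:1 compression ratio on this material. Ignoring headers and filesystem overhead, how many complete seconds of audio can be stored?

416 seconds

Uncompressed byte rate = 24,000 × 2 × 2 = 96,000 bytes/s.
After 2.5:1 compression, effective rate ≈ 38400 bytes/s.
Capacity = 16 × 1,000,000 = 16,000,000 bytes.
16,000,000 / effective rate ≈ 416.67 s → 416 seconds.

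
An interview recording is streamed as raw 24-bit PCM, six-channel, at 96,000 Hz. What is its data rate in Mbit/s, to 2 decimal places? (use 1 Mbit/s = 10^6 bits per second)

Bit rate = 96,000 × 24 × 6 = 13,824,000 bits/s.
= 13.82 Mbit/s.

13.82 Mbit/s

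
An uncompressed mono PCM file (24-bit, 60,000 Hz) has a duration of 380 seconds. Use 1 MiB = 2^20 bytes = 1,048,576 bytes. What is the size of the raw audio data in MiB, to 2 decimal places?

Bytes = 60,000 samples/s × 380 s × 3 bytes/sample × 1 ch = 68,400,000 bytes.
68,400,000 / 1,048,576 = 65.23 MiB.

65.23 MiB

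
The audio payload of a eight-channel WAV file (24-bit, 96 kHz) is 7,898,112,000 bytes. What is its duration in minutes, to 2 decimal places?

57.13 minutes

Byte rate = 96,000 × 3 × 8 = 2,304,000 bytes/s.
Duration = 7,898,112,000 / 2,304,000 = 3,428 s.
3,428 s / 60 = 57.13 minutes.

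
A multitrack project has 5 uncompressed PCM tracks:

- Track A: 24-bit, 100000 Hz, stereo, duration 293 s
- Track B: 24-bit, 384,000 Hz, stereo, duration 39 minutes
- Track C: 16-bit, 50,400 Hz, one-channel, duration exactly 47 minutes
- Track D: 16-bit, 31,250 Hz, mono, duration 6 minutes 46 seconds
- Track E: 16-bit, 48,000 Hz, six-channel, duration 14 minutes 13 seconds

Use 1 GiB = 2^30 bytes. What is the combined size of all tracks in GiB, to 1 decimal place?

Track A: 100,000 × 293 × 3 × 2 = 175,800,000 bytes.
Track B: 39 minutes = 2,340 s; 384,000 × 2,340 × 3 × 2 = 5,391,360,000 bytes.
Track C: exactly 47 minutes = 2,820 s; 50,400 × 2,820 × 2 × 1 = 284,256,000 bytes.
Track D: 6 minutes 46 seconds = 406 s; 31,250 × 406 × 2 × 1 = 25,375,000 bytes.
Track E: 14 minutes 13 seconds = 853 s; 48,000 × 853 × 2 × 6 = 491,328,000 bytes.
Total = 6,368,119,000 bytes = 5.9 GiB.

5.9 GiB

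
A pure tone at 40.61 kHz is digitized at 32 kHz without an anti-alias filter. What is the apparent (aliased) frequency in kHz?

8.61 kHz

Nyquist = 32,000/2 = 16,000 Hz; 40,610 Hz exceeds it.
Alias = |40,610 − 1×32,000| = |40,610 − 32,000| = 8,610 Hz = 8.61 kHz.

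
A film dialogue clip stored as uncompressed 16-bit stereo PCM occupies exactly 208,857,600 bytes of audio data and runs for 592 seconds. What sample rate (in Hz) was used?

88,200 Hz

Bytes = sample_rate × seconds × bytes_per_sample × channels.
sample_rate = 208,857,600 / (592 × 2 × 2) = 208,857,600 / 2,368 = 88,200 Hz.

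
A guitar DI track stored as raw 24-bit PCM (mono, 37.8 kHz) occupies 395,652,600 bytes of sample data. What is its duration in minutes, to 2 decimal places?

Byte rate = 37,800 × 3 × 1 = 113,400 bytes/s.
Duration = 395,652,600 / 113,400 = 3,489 s.
3,489 s / 60 = 58.15 minutes.

58.15 minutes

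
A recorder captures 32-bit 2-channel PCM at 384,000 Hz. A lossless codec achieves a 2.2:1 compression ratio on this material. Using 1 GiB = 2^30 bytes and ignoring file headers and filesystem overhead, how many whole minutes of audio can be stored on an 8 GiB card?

102 minutes

Uncompressed byte rate = 384,000 × 4 × 2 = 3,072,000 bytes/s.
After 2.2:1 compression, effective rate ≈ 1396363.64 bytes/s.
Capacity = 8 × 1,073,741,824 = 8,589,934,592 bytes.
8,589,934,592 / effective rate ≈ 6151.65 s → 102 minutes.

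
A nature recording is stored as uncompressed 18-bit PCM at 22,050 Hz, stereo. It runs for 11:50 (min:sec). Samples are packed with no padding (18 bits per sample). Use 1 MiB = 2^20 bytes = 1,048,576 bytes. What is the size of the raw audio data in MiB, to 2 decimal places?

Duration = 11:50 (min:sec) = 710 s.
Bits = 22,050 × 710 × 18 × 2 = 563,598,000 bits = 70,449,750 bytes.
70,449,750 / 1,048,576 = 67.19 MiB.

67.19 MiB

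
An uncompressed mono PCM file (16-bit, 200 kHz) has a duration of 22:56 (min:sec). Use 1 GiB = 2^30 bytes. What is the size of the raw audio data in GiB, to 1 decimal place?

Duration = 22:56 (min:sec) = 1,376 s.
Bytes = 200,000 samples/s × 1,376 s × 2 bytes/sample × 1 ch = 550,400,000 bytes.
550,400,000 / 1,073,741,824 = 0.5 GiB.

0.5 GiB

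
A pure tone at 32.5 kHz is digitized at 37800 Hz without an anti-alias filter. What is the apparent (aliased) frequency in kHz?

5.3 kHz

Nyquist = 37,800/2 = 18,900 Hz; 32,500 Hz exceeds it.
Alias = |32,500 − 1×37,800| = |32,500 − 37,800| = 5,300 Hz = 5.3 kHz.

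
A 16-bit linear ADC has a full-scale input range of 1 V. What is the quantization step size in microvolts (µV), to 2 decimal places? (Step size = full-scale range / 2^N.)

1 V / 2^16 = 1 / 65,536 V = 15.26 µV.

15.26 µV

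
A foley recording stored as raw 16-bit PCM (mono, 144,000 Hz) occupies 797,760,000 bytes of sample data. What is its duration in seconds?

Byte rate = 144,000 × 2 × 1 = 288,000 bytes/s.
Duration = 797,760,000 / 288,000 = 2,770 s.

2,770 seconds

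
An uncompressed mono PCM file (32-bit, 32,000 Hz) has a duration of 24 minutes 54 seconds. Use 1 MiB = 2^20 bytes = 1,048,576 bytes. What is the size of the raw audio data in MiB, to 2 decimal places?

182.37 MiB

Duration = 24 minutes 54 seconds = 1,494 s.
Bytes = 32,000 samples/s × 1,494 s × 4 bytes/sample × 1 ch = 191,232,000 bytes.
191,232,000 / 1,048,576 = 182.37 MiB.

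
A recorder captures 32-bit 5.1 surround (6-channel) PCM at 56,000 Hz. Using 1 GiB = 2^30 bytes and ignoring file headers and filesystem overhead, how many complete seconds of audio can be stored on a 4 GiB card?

Uncompressed byte rate = 56,000 × 4 × 6 = 1,344,000 bytes/s.
Capacity = 4 × 1,073,741,824 = 4,294,967,296 bytes.
4,294,967,296 / 1,344,000 ≈ 3195.66 s → 3,195 seconds.

3,195 seconds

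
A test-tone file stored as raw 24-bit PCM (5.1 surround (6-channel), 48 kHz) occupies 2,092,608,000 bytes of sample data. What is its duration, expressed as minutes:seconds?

Byte rate = 48,000 × 3 × 6 = 864,000 bytes/s.
Duration = 2,092,608,000 / 864,000 = 2,422 s.
2,422 s = 40:22.

40:22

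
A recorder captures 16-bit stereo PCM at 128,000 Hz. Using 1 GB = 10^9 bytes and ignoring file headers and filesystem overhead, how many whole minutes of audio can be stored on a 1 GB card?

32 minutes

Uncompressed byte rate = 128,000 × 2 × 2 = 512,000 bytes/s.
Capacity = 1 × 1,000,000,000 = 1,000,000,000 bytes.
1,000,000,000 / 512,000 ≈ 1953.12 s → 32 minutes.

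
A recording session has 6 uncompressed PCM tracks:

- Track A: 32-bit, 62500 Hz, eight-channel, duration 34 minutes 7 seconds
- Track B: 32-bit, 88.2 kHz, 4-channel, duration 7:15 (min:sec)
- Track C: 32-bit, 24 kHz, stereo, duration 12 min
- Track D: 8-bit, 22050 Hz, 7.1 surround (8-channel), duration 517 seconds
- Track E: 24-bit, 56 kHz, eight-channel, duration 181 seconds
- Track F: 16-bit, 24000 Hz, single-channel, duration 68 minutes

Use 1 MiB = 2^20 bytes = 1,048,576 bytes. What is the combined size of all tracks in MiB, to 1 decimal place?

5127.3 MiB

Track A: 34 minutes 7 seconds = 2,047 s; 62,500 × 2,047 × 4 × 8 = 4,094,000,000 bytes.
Track B: 7:15 (min:sec) = 435 s; 88,200 × 435 × 4 × 4 = 613,872,000 bytes.
Track C: 12 min = 720 s; 24,000 × 720 × 4 × 2 = 138,240,000 bytes.
Track D: 22,050 × 517 × 1 × 8 = 91,198,800 bytes.
Track E: 56,000 × 181 × 3 × 8 = 243,264,000 bytes.
Track F: 68 minutes = 4,080 s; 24,000 × 4,080 × 2 × 1 = 195,840,000 bytes.
Total = 5,376,414,800 bytes = 5127.3 MiB.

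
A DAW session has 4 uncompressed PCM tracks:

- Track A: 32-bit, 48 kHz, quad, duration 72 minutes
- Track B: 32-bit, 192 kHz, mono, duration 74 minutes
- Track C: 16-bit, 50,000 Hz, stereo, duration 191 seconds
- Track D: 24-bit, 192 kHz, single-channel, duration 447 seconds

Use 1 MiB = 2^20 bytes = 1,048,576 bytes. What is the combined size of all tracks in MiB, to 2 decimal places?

6697.99 MiB

Track A: 72 minutes = 4,320 s; 48,000 × 4,320 × 4 × 4 = 3,317,760,000 bytes.
Track B: 74 minutes = 4,440 s; 192,000 × 4,440 × 4 × 1 = 3,409,920,000 bytes.
Track C: 50,000 × 191 × 2 × 2 = 38,200,000 bytes.
Track D: 192,000 × 447 × 3 × 1 = 257,472,000 bytes.
Total = 7,023,352,000 bytes = 6697.99 MiB.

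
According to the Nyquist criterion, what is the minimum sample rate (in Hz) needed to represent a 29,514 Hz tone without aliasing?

59,028 Hz

Minimum sample rate = 2 × 29,514 Hz = 59,028 Hz.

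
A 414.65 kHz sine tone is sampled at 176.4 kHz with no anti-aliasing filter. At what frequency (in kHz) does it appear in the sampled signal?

Nyquist = 176,400/2 = 88,200 Hz; 414,650 Hz exceeds it.
Alias = |414,650 − 2×176,400| = |414,650 − 352,800| = 61,850 Hz = 61.85 kHz.

61.85 kHz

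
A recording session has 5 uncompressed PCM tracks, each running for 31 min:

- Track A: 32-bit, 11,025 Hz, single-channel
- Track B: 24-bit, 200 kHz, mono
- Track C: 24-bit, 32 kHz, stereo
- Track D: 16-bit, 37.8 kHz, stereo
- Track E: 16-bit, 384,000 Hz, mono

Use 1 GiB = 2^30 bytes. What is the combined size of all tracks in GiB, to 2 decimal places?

3.04 GiB

31 min = 1,860 s.
Track A: 11,025 × 1,860 × 4 × 1 = 82,026,000 bytes.
Track B: 200,000 × 1,860 × 3 × 1 = 1,116,000,000 bytes.
Track C: 32,000 × 1,860 × 3 × 2 = 357,120,000 bytes.
Track D: 37,800 × 1,860 × 2 × 2 = 281,232,000 bytes.
Track E: 384,000 × 1,860 × 2 × 1 = 1,428,480,000 bytes.
Total = 3,264,858,000 bytes = 3.04 GiB.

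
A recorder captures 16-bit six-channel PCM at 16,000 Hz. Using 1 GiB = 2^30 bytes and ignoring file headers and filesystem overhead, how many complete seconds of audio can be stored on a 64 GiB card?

Uncompressed byte rate = 16,000 × 2 × 6 = 192,000 bytes/s.
Capacity = 64 × 1,073,741,824 = 68,719,476,736 bytes.
68,719,476,736 / 192,000 ≈ 357913.94 s → 357,913 seconds.

357,913 seconds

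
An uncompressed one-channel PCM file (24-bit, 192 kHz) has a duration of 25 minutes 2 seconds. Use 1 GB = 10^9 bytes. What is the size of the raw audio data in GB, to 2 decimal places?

Duration = 25 minutes 2 seconds = 1,502 s.
Bytes = 192,000 samples/s × 1,502 s × 3 bytes/sample × 1 ch = 865,152,000 bytes.
865,152,000 / 1,000,000,000 = 0.87 GB.

0.87 GB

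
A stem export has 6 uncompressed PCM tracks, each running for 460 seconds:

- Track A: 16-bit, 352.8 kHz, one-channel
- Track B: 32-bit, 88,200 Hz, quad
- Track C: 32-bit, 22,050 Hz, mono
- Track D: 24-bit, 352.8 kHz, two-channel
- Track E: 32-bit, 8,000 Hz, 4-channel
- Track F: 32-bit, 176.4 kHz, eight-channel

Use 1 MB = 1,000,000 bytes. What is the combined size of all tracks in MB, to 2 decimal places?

4643.52 MB

Track A: 352,800 × 460 × 2 × 1 = 324,576,000 bytes.
Track B: 88,200 × 460 × 4 × 4 = 649,152,000 bytes.
Track C: 22,050 × 460 × 4 × 1 = 40,572,000 bytes.
Track D: 352,800 × 460 × 3 × 2 = 973,728,000 bytes.
Track E: 8,000 × 460 × 4 × 4 = 58,880,000 bytes.
Track F: 176,400 × 460 × 4 × 8 = 2,596,608,000 bytes.
Total = 4,643,516,000 bytes = 4643.52 MB.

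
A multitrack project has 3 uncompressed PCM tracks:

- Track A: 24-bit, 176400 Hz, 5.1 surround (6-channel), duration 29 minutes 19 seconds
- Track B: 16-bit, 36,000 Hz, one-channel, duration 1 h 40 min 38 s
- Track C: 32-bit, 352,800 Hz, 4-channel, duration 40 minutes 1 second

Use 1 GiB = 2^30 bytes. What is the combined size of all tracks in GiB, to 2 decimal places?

18.23 GiB

Track A: 29 minutes 19 seconds = 1,759 s; 176,400 × 1,759 × 3 × 6 = 5,585,176,800 bytes.
Track B: 1 h 40 min 38 s = 6,038 s; 36,000 × 6,038 × 2 × 1 = 434,736,000 bytes.
Track C: 40 minutes 1 second = 2,401 s; 352,800 × 2,401 × 4 × 4 = 13,553,164,800 bytes.
Total = 19,573,077,600 bytes = 18.23 GiB.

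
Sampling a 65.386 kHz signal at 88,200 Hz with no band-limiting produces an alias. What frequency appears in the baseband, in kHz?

22.814 kHz

Nyquist = 88,200/2 = 44,100 Hz; 65,386 Hz exceeds it.
Alias = |65,386 − 1×88,200| = |65,386 − 88,200| = 22,814 Hz = 22.814 kHz.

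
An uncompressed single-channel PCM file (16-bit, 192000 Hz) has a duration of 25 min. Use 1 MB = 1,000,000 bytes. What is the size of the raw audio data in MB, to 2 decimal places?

Duration = 25 min = 1,500 s.
Bytes = 192,000 samples/s × 1,500 s × 2 bytes/sample × 1 ch = 576,000,000 bytes.
576,000,000 / 1,000,000 = 576.00 MB.

576.00 MB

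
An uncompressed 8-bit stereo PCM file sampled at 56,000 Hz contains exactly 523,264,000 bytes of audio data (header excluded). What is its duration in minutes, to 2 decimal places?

77.87 minutes

Byte rate = 56,000 × 1 × 2 = 112,000 bytes/s.
Duration = 523,264,000 / 112,000 = 4,672 s.
4,672 s / 60 = 77.87 minutes.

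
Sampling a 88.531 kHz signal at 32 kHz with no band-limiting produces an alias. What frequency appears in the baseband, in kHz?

Nyquist = 32,000/2 = 16,000 Hz; 88,531 Hz exceeds it.
Alias = |88,531 − 3×32,000| = |88,531 − 96,000| = 7,469 Hz = 7.469 kHz.

7.469 kHz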